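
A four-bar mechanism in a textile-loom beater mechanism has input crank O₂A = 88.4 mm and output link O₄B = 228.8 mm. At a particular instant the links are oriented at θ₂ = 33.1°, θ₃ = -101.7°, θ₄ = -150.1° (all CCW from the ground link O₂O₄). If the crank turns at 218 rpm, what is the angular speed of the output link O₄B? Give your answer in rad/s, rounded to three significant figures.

ω₂ = 22.83 rad/s (from 218 rpm).
Differentiating the loop-closure r₂e^{iθ₂}+r₃e^{iθ₃}=r₁+r₄e^{iθ₄} gives r₂ω₂e^{iθ₂}+r₃ω₃e^{iθ₃}=r₄ω₄e^{iθ₄}.
Eliminating the other unknown: ω₄ = r₂ω₂ sin(θ₂−θ₃) / [r₄ sin(θ₄−θ₃)].
Numerator sine = +0.70957; denominator sine = -0.74780.
Result = 0.0884·22.83·(+0.70957) / (0.2288·(-0.74780)) = -8.3694 rad/s; magnitude 8.3694 rad/s.

8.37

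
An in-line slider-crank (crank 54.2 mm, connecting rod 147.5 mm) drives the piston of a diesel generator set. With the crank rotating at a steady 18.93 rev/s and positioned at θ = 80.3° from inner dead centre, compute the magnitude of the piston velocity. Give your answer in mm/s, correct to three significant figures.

ω = 2π·18.9 = 118.9 rad/s
For an in-line slider-crank, x = r cosθ + √(L² − r² sin²θ), so v = −rω sinθ·[1 + r cosθ/√(L² − r² sin²θ)].
With r = 0.0542 m, L = 0.1475 m, θ = 80.3°: √(L² − r² sin²θ) = 0.13748 m.
v = −0.0542·118.9·0.98570·[1 + 0.0542·0.16849/0.13748] = -6.7765 m/s.
|v| = 6.7765 m/s = 6776.5 mm/s.

6780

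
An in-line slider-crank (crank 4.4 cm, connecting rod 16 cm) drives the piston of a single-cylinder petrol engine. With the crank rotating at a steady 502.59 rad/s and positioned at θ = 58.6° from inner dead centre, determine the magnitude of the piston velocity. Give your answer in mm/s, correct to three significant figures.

ω = 502.6 rad/s
For an in-line slider-crank, x = r cosθ + √(L² − r² sin²θ), so v = −rω sinθ·[1 + r cosθ/√(L² − r² sin²θ)].
With r = 0.044 m, L = 0.16 m, θ = 58.6°: √(L² − r² sin²θ) = 0.15553 m.
v = −0.044·502.6·0.85355·[1 + 0.044·0.52101/0.15553] = -21.658 m/s.
|v| = 21.658 m/s = 21658 mm/s.

21700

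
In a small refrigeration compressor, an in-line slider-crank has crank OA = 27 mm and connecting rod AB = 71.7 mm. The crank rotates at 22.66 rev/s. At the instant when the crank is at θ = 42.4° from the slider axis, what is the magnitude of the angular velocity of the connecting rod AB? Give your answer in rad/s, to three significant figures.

ω = 142.4 rad/s (converted from 22.66 rev/s).
The rod makes angle φ with the slider axis where L sinφ = r sinθ; differentiating, L cosφ·φ̇ = r ω cosθ.
L cosφ = √(L² − r² sin²θ) = 0.06935 m.
|ω_rod| = r ω |cosθ| / √(L² − r² sin²θ) = 0.027·142.4·0.73846/0.06935 = 40.934 rad/s.

40.9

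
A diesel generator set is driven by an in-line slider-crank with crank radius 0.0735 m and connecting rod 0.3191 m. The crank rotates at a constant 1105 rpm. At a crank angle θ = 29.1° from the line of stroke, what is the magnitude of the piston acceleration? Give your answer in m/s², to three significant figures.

ω = 2π·1105/60 = 115.7 rad/s
x(θ) = r cosθ + √(L² − r² sin²θ); with ω constant, a = ω²·d²x/dθ².
d²x/dθ² = −r cosθ − r²(cos2θ)/√u − r⁴ sin²2θ/(4u^{3/2}),  u = L² − r² sin²θ = 0.100547 m².
Substituting r = 0.0735 m, L = 0.3191 m, θ = 29.1°: d²x/dθ² = -0.073365 m.
a = ω²·d²x/dθ² = (115.7)²·(-0.073365) = -982.36 m/s²;  |a| = 982.36 m/s².

982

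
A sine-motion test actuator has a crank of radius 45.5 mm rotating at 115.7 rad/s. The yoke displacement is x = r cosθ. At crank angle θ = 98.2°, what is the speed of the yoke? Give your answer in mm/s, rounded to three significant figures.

5210

ω = 115.7 rad/s
x = r cosθ ⇒ ẋ = −rω sinθ.
|v| = rω|sinθ| = 0.0455·115.7·|sin 98.2°| = 5.2105 m/s = 5210.5 mm/s.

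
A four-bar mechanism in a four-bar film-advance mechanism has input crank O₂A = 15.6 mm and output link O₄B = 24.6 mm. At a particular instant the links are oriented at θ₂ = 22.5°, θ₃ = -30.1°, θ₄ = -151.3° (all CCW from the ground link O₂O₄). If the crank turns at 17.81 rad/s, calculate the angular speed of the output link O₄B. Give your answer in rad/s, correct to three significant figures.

ω₂ = 17.81 rad/s
Differentiating the loop-closure r₂e^{iθ₂}+r₃e^{iθ₃}=r₁+r₄e^{iθ₄} gives r₂ω₂e^{iθ₂}+r₃ω₃e^{iθ₃}=r₄ω₄e^{iθ₄}.
Eliminating the other unknown: ω₄ = r₂ω₂ sin(θ₂−θ₃) / [r₄ sin(θ₄−θ₃)].
Numerator sine = +0.79441; denominator sine = -0.85536.
Result = 0.0156·17.81·(+0.79441) / (0.0246·(-0.85536)) = -10.489 rad/s; magnitude 10.489 rad/s.

10.5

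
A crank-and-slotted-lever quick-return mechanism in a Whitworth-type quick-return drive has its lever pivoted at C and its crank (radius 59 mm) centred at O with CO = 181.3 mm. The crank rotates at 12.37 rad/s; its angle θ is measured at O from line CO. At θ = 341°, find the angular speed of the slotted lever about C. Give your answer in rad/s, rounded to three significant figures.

2.97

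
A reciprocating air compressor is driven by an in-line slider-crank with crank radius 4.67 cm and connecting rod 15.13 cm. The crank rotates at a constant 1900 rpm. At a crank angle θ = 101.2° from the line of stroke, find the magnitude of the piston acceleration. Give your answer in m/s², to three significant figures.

910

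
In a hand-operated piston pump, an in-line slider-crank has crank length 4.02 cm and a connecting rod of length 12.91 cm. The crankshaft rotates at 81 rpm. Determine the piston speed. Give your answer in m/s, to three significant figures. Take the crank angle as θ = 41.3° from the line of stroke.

0.279

ω = 2π·81/60 = 8.482 rad/s
For an in-line slider-crank, x = r cosθ + √(L² − r² sin²θ), so v = −rω sinθ·[1 + r cosθ/√(L² − r² sin²θ)].
With r = 0.0402 m, L = 0.1291 m, θ = 41.3°: √(L² − r² sin²θ) = 0.12634 m.
v = −0.0402·8.482·0.66000·[1 + 0.0402·0.75126/0.12634] = -0.27885 m/s.
|v| = 0.27885 m/s.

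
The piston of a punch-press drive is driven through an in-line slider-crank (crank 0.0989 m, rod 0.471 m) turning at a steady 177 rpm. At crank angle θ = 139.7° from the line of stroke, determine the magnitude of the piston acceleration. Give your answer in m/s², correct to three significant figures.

24.7

ω = 2π·177/60 = 18.54 rad/s
x(θ) = r cosθ + √(L² − r² sin²θ); with ω constant, a = ω²·d²x/dθ².
d²x/dθ² = −r cosθ − r²(cos2θ)/√u − r⁴ sin²2θ/(4u^{3/2}),  u = L² − r² sin²θ = 0.217749 m².
Substituting r = 0.0989 m, L = 0.471 m, θ = 139.7°: d²x/dθ² = +0.071775 m.
a = ω²·d²x/dθ² = (18.54)²·(+0.071775) = +24.659 m/s²;  |a| = 24.659 m/s².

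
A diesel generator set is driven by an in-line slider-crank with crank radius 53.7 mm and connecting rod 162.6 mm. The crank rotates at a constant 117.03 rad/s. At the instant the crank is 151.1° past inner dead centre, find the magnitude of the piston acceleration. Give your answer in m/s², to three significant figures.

508

ω = 117 rad/s
x(θ) = r cosθ + √(L² − r² sin²θ); with ω constant, a = ω²·d²x/dθ².
d²x/dθ² = −r cosθ − r²(cos2θ)/√u − r⁴ sin²2θ/(4u^{3/2}),  u = L² − r² sin²θ = 0.0257652 m².
Substituting r = 0.0537 m, L = 0.1626 m, θ = 151.1°: d²x/dθ² = +0.037079 m.
a = ω²·d²x/dθ² = (117)²·(+0.037079) = +507.84 m/s²;  |a| = 507.84 m/s².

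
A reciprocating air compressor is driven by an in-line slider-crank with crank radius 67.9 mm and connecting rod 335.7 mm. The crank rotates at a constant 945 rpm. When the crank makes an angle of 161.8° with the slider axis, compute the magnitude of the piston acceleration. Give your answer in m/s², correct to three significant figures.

523

ω = 2π·945/60 = 98.96 rad/s
x(θ) = r cosθ + √(L² − r² sin²θ); with ω constant, a = ω²·d²x/dθ².
d²x/dθ² = −r cosθ − r²(cos2θ)/√u − r⁴ sin²2θ/(4u^{3/2}),  u = L² − r² sin²θ = 0.112245 m².
Substituting r = 0.0679 m, L = 0.3357 m, θ = 161.8°: d²x/dθ² = +0.053377 m.
a = ω²·d²x/dθ² = (98.96)²·(+0.053377) = +522.73 m/s²;  |a| = 522.73 m/s².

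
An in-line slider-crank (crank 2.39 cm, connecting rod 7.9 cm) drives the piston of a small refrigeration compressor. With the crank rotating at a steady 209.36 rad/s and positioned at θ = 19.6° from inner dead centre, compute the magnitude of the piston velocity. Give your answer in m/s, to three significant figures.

2.16

ω = 209.4 rad/s
For an in-line slider-crank, x = r cosθ + √(L² − r² sin²θ), so v = −rω sinθ·[1 + r cosθ/√(L² − r² sin²θ)].
With r = 0.0239 m, L = 0.079 m, θ = 19.6°: √(L² − r² sin²θ) = 0.078592 m.
v = −0.0239·209.4·0.33545·[1 + 0.0239·0.94206/0.078592] = -2.1594 m/s.
|v| = 2.1594 m/s.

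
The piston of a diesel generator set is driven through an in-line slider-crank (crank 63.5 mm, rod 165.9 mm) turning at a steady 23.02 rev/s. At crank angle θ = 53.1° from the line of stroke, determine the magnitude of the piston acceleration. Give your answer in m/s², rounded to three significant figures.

669

ω = 2π·23 = 144.6 rad/s
x(θ) = r cosθ + √(L² − r² sin²θ); with ω constant, a = ω²·d²x/dθ².
d²x/dθ² = −r cosθ − r²(cos2θ)/√u − r⁴ sin²2θ/(4u^{3/2}),  u = L² − r² sin²θ = 0.0249442 m².
Substituting r = 0.0635 m, L = 0.1659 m, θ = 53.1°: d²x/dθ² = -0.031955 m.
a = ω²·d²x/dθ² = (144.6)²·(-0.031955) = -668.52 m/s²;  |a| = 668.52 m/s².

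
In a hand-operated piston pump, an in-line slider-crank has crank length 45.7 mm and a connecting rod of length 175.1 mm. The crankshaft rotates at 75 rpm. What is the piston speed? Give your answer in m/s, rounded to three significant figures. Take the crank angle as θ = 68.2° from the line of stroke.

ω = 2π·75/60 = 7.854 rad/s
For an in-line slider-crank, x = r cosθ + √(L² − r² sin²θ), so v = −rω sinθ·[1 + r cosθ/√(L² − r² sin²θ)].
With r = 0.0457 m, L = 0.1751 m, θ = 68.2°: √(L² − r² sin²θ) = 0.16988 m.
v = −0.0457·7.854·0.92849·[1 + 0.0457·0.37137/0.16988] = -0.36655 m/s.
|v| = 0.36655 m/s.

0.367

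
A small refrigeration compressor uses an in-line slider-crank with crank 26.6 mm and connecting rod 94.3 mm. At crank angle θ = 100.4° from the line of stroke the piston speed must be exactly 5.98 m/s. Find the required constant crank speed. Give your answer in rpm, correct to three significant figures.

2300

For an in-line slider-crank, |v_piston| = rω|sinθ|·[1 + r cosθ/√(L² − r² sin²θ)].
With r = 0.0266 m, L = 0.0943 m, θ = 100.4°: the bracketed kinematic factor |dx/dθ| = 0.024776 m.
ω = v/|dx/dθ| = 5.98/0.024776 = 241.36 rad/s.
N = 60ω/(2π) = 2304.8 rpm.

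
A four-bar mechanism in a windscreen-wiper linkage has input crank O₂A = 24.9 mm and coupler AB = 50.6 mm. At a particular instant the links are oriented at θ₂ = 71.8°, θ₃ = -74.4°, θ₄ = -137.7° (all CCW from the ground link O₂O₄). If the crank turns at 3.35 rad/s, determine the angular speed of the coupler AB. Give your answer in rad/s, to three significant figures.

ω₂ = 3.35 rad/s
Differentiating the loop-closure r₂e^{iθ₂}+r₃e^{iθ₃}=r₁+r₄e^{iθ₄} gives r₂ω₂e^{iθ₂}+r₃ω₃e^{iθ₃}=r₄ω₄e^{iθ₄}.
Eliminating the other unknown: ω₃ = r₂ω₂ sin(θ₄−θ₂) / [r₃ sin(θ₃−θ₄)].
Numerator sine = +0.49242; denominator sine = +0.89337.
Result = 0.0249·3.35·(+0.49242) / (0.0506·(+0.89337)) = +0.90866 rad/s; magnitude 0.90866 rad/s.

0.909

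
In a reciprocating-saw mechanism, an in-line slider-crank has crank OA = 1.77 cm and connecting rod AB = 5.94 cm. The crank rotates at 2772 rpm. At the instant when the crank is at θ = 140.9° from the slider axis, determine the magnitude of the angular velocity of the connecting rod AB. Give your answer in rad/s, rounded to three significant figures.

68.3

ω = 290.3 rad/s (converted from 2772 rpm).
The rod makes angle φ with the slider axis where L sinφ = r sinθ; differentiating, L cosφ·φ̇ = r ω cosθ.
L cosφ = √(L² − r² sin²θ) = 0.058342 m.
|ω_rod| = r ω |cosθ| / √(L² − r² sin²θ) = 0.0177·290.3·0.77605/0.058342 = 68.345 rad/s.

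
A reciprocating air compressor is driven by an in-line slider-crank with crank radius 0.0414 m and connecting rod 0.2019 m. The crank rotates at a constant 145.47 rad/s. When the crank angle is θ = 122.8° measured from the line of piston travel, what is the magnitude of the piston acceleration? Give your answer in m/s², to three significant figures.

548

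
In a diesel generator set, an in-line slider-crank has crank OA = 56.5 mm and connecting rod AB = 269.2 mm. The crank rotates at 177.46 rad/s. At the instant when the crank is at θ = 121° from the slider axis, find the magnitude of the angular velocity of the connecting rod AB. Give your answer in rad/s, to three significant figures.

19.5

ω = 177.5 rad/s
The rod makes angle φ with the slider axis where L sinφ = r sinθ; differentiating, L cosφ·φ̇ = r ω cosθ.
L cosφ = √(L² − r² sin²θ) = 0.26481 m.
|ω_rod| = r ω |cosθ| / √(L² − r² sin²θ) = 0.0565·177.5·0.51504/0.26481 = 19.501 rad/s.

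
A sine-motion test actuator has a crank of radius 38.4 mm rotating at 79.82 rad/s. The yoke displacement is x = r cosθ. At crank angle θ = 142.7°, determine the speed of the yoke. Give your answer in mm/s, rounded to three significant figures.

ω = 79.82 rad/s
x = r cosθ ⇒ ẋ = −rω sinθ.
|v| = rω|sinθ| = 0.0384·79.82·|sin 142.7°| = 1.8574 m/s = 1857.4 mm/s.

1860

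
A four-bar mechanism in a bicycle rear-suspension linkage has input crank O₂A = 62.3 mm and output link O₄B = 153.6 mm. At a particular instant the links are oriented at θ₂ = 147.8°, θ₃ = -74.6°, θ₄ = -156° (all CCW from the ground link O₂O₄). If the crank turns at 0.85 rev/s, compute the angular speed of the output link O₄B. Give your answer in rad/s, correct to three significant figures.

1.48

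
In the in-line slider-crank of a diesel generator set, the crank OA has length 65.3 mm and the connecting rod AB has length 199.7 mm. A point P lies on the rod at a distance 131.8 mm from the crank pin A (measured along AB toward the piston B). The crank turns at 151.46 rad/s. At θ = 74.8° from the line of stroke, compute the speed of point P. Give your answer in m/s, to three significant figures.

10.2

ω = 151.5 rad/s.  Crank-pin speed |V_A| = rω = 9.8903 m/s, perpendicular to OA.
Rod angle: sinφ = −(r/L) sinθ ⇒ φ = -18.394°; ω_rod = −rω cosθ/√(L²−r²sin²θ) = -13.684 rad/s.
V_P = V_A + ω_rod × AP, with AP = 0.1318 m along the rod.
Components: V_Px = −rω sinθ − a·ω_rod·sinφ = -10.113 m/s;  V_Py = rω cosθ + a·ω_rod·cosφ = +0.88169 m/s.
|V_P| = √(V_Px² + V_Py²) = 10.152 m/s.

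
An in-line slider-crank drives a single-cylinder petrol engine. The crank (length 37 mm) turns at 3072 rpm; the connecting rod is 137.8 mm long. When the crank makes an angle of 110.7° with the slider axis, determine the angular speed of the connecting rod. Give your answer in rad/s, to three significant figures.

ω = 321.7 rad/s (converted from 3072 rpm).
The rod makes angle φ with the slider axis where L sinφ = r sinθ; differentiating, L cosφ·φ̇ = r ω cosθ.
L cosφ = √(L² − r² sin²θ) = 0.13338 m.
|ω_rod| = r ω |cosθ| / √(L² − r² sin²θ) = 0.037·321.7·0.35347/0.13338 = 31.544 rad/s.

31.5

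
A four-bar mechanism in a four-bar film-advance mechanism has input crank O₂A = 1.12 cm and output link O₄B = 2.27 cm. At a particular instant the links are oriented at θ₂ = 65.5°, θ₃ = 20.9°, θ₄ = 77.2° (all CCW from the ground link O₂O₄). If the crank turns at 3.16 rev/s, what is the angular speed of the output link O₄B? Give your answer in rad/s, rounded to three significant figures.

8.27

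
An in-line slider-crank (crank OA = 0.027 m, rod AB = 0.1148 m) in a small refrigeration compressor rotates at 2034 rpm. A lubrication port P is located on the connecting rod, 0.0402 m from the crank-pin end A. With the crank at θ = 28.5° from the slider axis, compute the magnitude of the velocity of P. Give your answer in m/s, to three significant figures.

4.41

ω = 213 rad/s.  Crank-pin speed |V_A| = rω = 5.751 m/s, perpendicular to OA.
Rod angle: sinφ = −(r/L) sinθ ⇒ φ = -6.444°; ω_rod = −rω cosθ/√(L²−r²sin²θ) = -44.305 rad/s.
V_P = V_A + ω_rod × AP, with AP = 0.0402 m along the rod.
Components: V_Px = −rω sinθ − a·ω_rod·sinφ = -2.944 m/s;  V_Py = rω cosθ + a·ω_rod·cosφ = +3.2843 m/s.
|V_P| = √(V_Px² + V_Py²) = 4.4106 m/s.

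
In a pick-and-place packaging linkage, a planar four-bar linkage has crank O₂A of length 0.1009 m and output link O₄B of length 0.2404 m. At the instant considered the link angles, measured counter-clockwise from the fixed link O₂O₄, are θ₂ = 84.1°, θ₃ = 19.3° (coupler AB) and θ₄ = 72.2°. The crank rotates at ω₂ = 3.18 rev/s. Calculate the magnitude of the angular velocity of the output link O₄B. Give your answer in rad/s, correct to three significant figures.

ω₂ = 19.98 rad/s (from 3.18 rev/s).
Differentiating the loop-closure r₂e^{iθ₂}+r₃e^{iθ₃}=r₁+r₄e^{iθ₄} gives r₂ω₂e^{iθ₂}+r₃ω₃e^{iθ₃}=r₄ω₄e^{iθ₄}.
Eliminating the other unknown: ω₄ = r₂ω₂ sin(θ₂−θ₃) / [r₄ sin(θ₄−θ₃)].
Numerator sine = +0.90483; denominator sine = +0.79758.
Result = 0.1009·19.98·(+0.90483) / (0.2404·(+0.79758)) = +9.5138 rad/s; magnitude 9.5138 rad/s.

9.51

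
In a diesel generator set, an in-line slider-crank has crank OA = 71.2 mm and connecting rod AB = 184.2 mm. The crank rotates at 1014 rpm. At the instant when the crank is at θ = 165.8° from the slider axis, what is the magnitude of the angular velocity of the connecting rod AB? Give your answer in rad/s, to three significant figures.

40.0

ω = 106.2 rad/s (converted from 1014 rpm).
The rod makes angle φ with the slider axis where L sinφ = r sinθ; differentiating, L cosφ·φ̇ = r ω cosθ.
L cosφ = √(L² − r² sin²θ) = 0.18337 m.
|ω_rod| = r ω |cosθ| / √(L² − r² sin²θ) = 0.0712·106.2·0.96945/0.18337 = 39.971 rad/s.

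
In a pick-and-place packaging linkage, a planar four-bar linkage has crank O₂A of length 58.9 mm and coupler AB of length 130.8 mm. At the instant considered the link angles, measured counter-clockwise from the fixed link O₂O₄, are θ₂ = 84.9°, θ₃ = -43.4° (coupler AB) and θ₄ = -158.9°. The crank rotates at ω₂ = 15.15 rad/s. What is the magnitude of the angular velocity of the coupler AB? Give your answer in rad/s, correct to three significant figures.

6.78

ω₂ = 15.15 rad/s
Differentiating the loop-closure r₂e^{iθ₂}+r₃e^{iθ₃}=r₁+r₄e^{iθ₄} gives r₂ω₂e^{iθ₂}+r₃ω₃e^{iθ₃}=r₄ω₄e^{iθ₄}.
Eliminating the other unknown: ω₃ = r₂ω₂ sin(θ₄−θ₂) / [r₃ sin(θ₃−θ₄)].
Numerator sine = +0.89726; denominator sine = +0.90259.
Result = 0.0589·15.15·(+0.89726) / (0.1308·(+0.90259)) = +6.7819 rad/s; magnitude 6.7819 rad/s.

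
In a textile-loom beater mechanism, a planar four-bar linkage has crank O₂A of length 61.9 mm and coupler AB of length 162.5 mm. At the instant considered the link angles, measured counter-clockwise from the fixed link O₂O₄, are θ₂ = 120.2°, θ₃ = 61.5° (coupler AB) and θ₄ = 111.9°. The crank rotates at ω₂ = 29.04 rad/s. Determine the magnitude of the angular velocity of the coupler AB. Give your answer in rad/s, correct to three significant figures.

ω₂ = 29.04 rad/s
Differentiating the loop-closure r₂e^{iθ₂}+r₃e^{iθ₃}=r₁+r₄e^{iθ₄} gives r₂ω₂e^{iθ₂}+r₃ω₃e^{iθ₃}=r₄ω₄e^{iθ₄}.
Eliminating the other unknown: ω₃ = r₂ω₂ sin(θ₄−θ₂) / [r₃ sin(θ₃−θ₄)].
Numerator sine = -0.14436; denominator sine = -0.77051.
Result = 0.0619·29.04·(-0.14436) / (0.1625·(-0.77051)) = +2.0725 rad/s; magnitude 2.0725 rad/s.

2.07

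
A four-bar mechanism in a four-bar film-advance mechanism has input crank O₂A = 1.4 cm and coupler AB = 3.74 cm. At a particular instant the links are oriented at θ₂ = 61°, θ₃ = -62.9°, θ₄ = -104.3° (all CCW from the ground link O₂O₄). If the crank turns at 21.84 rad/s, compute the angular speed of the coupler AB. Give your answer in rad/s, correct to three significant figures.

3.14

ω₂ = 21.84 rad/s
Differentiating the loop-closure r₂e^{iθ₂}+r₃e^{iθ₃}=r₁+r₄e^{iθ₄} gives r₂ω₂e^{iθ₂}+r₃ω₃e^{iθ₃}=r₄ω₄e^{iθ₄}.
Eliminating the other unknown: ω₃ = r₂ω₂ sin(θ₄−θ₂) / [r₃ sin(θ₃−θ₄)].
Numerator sine = -0.25376; denominator sine = +0.66131.
Result = 0.014·21.84·(-0.25376) / (0.0374·(+0.66131)) = -3.1371 rad/s; magnitude 3.1371 rad/s.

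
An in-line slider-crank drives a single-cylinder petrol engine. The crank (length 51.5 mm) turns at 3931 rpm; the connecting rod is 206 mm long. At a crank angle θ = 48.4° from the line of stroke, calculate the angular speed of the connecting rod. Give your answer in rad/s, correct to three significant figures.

ω = 411.7 rad/s (converted from 3931 rpm).
The rod makes angle φ with the slider axis where L sinφ = r sinθ; differentiating, L cosφ·φ̇ = r ω cosθ.
L cosφ = √(L² − r² sin²θ) = 0.20237 m.
|ω_rod| = r ω |cosθ| / √(L² − r² sin²θ) = 0.0515·411.7·0.66393/0.20237 = 69.553 rad/s.

69.6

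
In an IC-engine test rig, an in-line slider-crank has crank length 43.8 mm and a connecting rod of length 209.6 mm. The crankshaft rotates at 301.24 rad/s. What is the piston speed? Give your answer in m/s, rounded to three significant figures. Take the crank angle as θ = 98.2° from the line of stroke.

ω = 301.2 rad/s
For an in-line slider-crank, x = r cosθ + √(L² − r² sin²θ), so v = −rω sinθ·[1 + r cosθ/√(L² − r² sin²θ)].
With r = 0.0438 m, L = 0.2096 m, θ = 98.2°: √(L² − r² sin²θ) = 0.20507 m.
v = −0.0438·301.2·0.98978·[1 + 0.0438·-0.14263/0.20507] = -12.662 m/s.
|v| = 12.662 m/s.

12.7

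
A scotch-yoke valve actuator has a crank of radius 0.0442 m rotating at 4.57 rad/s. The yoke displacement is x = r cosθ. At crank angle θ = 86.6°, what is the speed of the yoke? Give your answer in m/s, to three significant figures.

ω = 4.57 rad/s
x = r cosθ ⇒ ẋ = −rω sinθ.
|v| = rω|sinθ| = 0.0442·4.57·|sin 86.6°| = 0.20164 m/s.

0.202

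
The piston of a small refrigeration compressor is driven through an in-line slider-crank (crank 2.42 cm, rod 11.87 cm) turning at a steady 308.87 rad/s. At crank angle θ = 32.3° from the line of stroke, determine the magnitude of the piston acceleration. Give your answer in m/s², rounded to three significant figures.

2160

ω = 308.9 rad/s
x(θ) = r cosθ + √(L² − r² sin²θ); with ω constant, a = ω²·d²x/dθ².
d²x/dθ² = −r cosθ − r²(cos2θ)/√u − r⁴ sin²2θ/(4u^{3/2}),  u = L² − r² sin²θ = 0.0139225 m².
Substituting r = 0.0242 m, L = 0.1187 m, θ = 32.3°: d²x/dθ² = -0.022627 m.
a = ω²·d²x/dθ² = (308.9)²·(-0.022627) = -2158.6 m/s²;  |a| = 2158.6 m/s².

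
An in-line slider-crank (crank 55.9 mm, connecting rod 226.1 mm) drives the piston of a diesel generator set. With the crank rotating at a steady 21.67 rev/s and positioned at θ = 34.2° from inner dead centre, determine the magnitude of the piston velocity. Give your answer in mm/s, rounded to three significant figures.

5160

ω = 2π·21.7 = 136.2 rad/s
For an in-line slider-crank, x = r cosθ + √(L² − r² sin²θ), so v = −rω sinθ·[1 + r cosθ/√(L² − r² sin²θ)].
With r = 0.0559 m, L = 0.2261 m, θ = 34.2°: √(L² − r² sin²θ) = 0.22391 m.
v = −0.0559·136.2·0.56208·[1 + 0.0559·0.82708/0.22391] = -5.1615 m/s.
|v| = 5.1615 m/s = 5161.5 mm/s.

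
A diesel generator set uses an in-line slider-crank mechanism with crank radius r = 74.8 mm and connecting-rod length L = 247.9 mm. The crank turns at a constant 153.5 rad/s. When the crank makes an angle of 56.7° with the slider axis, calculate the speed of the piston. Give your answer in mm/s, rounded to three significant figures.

11200

ω = 153.5 rad/s
For an in-line slider-crank, x = r cosθ + √(L² − r² sin²θ), so v = −rω sinθ·[1 + r cosθ/√(L² − r² sin²θ)].
With r = 0.0748 m, L = 0.2479 m, θ = 56.7°: √(L² − r² sin²θ) = 0.23989 m.
v = −0.0748·153.5·0.83581·[1 + 0.0748·0.54902/0.23989] = -11.239 m/s.
|v| = 11.239 m/s = 11239 mm/s.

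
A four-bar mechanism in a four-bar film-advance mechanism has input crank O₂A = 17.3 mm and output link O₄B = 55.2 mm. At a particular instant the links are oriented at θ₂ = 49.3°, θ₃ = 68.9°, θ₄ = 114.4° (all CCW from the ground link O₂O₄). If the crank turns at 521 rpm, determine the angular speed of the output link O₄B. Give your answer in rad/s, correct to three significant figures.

ω₂ = 54.56 rad/s (from 521 rpm).
Differentiating the loop-closure r₂e^{iθ₂}+r₃e^{iθ₃}=r₁+r₄e^{iθ₄} gives r₂ω₂e^{iθ₂}+r₃ω₃e^{iθ₃}=r₄ω₄e^{iθ₄}.
Eliminating the other unknown: ω₄ = r₂ω₂ sin(θ₂−θ₃) / [r₄ sin(θ₄−θ₃)].
Numerator sine = -0.33545; denominator sine = +0.71325.
Result = 0.0173·54.56·(-0.33545) / (0.0552·(+0.71325)) = -8.0419 rad/s; magnitude 8.0419 rad/s.

8.04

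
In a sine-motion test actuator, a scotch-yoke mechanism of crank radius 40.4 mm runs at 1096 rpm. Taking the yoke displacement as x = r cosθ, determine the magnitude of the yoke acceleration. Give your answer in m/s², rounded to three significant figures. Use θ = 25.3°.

481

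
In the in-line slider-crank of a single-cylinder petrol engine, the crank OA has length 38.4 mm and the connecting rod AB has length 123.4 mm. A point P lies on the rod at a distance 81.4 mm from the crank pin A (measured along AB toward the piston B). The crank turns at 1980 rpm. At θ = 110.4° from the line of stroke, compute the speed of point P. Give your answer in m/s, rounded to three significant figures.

6.97

ω = 207.3 rad/s.  Crank-pin speed |V_A| = rω = 7.9621 m/s, perpendicular to OA.
Rod angle: sinφ = −(r/L) sinθ ⇒ φ = -16.958°; ω_rod = −rω cosθ/√(L²−r²sin²θ) = +23.513 rad/s.
V_P = V_A + ω_rod × AP, with AP = 0.0814 m along the rod.
Components: V_Px = −rω sinθ − a·ω_rod·sinφ = -6.9045 m/s;  V_Py = rω cosθ + a·ω_rod·cosφ = -0.94461 m/s.
|V_P| = √(V_Px² + V_Py²) = 6.9688 m/s.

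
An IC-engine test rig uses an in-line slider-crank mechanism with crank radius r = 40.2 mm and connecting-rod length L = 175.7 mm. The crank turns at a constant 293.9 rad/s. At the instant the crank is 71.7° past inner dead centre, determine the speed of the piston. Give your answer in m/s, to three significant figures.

ω = 293.9 rad/s
For an in-line slider-crank, x = r cosθ + √(L² − r² sin²θ), so v = −rω sinθ·[1 + r cosθ/√(L² − r² sin²θ)].
With r = 0.0402 m, L = 0.1757 m, θ = 71.7°: √(L² − r² sin²θ) = 0.1715 m.
v = −0.0402·293.9·0.94943·[1 + 0.0402·0.31399/0.1715] = -12.043 m/s.
|v| = 12.043 m/s.

12.0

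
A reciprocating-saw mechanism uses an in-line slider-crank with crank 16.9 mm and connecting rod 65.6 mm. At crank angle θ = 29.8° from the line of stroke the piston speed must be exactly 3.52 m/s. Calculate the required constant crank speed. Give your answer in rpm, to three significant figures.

For an in-line slider-crank, |v_piston| = rω|sinθ|·[1 + r cosθ/√(L² − r² sin²θ)].
With r = 0.0169 m, L = 0.0656 m, θ = 29.8°: the bracketed kinematic factor |dx/dθ| = 0.010292 m.
ω = v/|dx/dθ| = 3.52/0.010292 = 342.01 rad/s.
N = 60ω/(2π) = 3266 rpm.

3270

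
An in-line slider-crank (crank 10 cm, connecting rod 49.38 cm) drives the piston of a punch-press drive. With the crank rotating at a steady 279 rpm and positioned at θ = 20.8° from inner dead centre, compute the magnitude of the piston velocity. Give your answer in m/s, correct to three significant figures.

1.23

ω = 2π·279/60 = 29.22 rad/s
For an in-line slider-crank, x = r cosθ + √(L² − r² sin²θ), so v = −rω sinθ·[1 + r cosθ/√(L² − r² sin²θ)].
With r = 0.1 m, L = 0.4938 m, θ = 20.8°: √(L² − r² sin²θ) = 0.49252 m.
v = −0.1·29.22·0.35511·[1 + 0.1·0.93483/0.49252] = -1.2344 m/s.
|v| = 1.2344 m/s.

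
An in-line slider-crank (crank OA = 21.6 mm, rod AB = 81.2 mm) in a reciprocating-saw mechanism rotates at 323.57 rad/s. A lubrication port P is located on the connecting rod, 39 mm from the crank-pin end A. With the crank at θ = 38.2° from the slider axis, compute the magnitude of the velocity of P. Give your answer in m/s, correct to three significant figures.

5.55

ω = 323.6 rad/s.  Crank-pin speed |V_A| = rω = 6.9891 m/s, perpendicular to OA.
Rod angle: sinφ = −(r/L) sinθ ⇒ φ = -9.468°; ω_rod = −rω cosθ/√(L²−r²sin²θ) = -68.575 rad/s.
V_P = V_A + ω_rod × AP, with AP = 0.039 m along the rod.
Components: V_Px = −rω sinθ − a·ω_rod·sinφ = -4.7621 m/s;  V_Py = rω cosθ + a·ω_rod·cosφ = +2.8544 m/s.
|V_P| = √(V_Px² + V_Py²) = 5.552 m/s.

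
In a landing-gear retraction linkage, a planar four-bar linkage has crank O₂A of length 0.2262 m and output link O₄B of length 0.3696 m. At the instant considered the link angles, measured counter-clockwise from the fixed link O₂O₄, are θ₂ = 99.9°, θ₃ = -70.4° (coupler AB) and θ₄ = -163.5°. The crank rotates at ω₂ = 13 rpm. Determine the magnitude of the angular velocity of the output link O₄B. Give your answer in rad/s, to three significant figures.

0.141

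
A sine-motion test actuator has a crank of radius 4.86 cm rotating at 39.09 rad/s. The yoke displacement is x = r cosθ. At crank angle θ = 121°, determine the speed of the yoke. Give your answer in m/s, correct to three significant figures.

1.63

ω = 39.09 rad/s
x = r cosθ ⇒ ẋ = −rω sinθ.
|v| = rω|sinθ| = 0.0486·39.09·|sin 121°| = 1.6284 m/s.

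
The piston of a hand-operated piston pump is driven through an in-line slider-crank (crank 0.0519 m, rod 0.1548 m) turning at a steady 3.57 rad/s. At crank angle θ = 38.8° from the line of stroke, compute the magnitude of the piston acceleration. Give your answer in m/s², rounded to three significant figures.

ω = 3.57 rad/s
x(θ) = r cosθ + √(L² − r² sin²θ); with ω constant, a = ω²·d²x/dθ².
d²x/dθ² = −r cosθ − r²(cos2θ)/√u − r⁴ sin²2θ/(4u^{3/2}),  u = L² − r² sin²θ = 0.0229054 m².
Substituting r = 0.0519 m, L = 0.1548 m, θ = 38.8°: d²x/dθ² = -0.044769 m.
a = ω²·d²x/dθ² = (3.57)²·(-0.044769) = -0.57057 m/s²;  |a| = 0.57057 m/s².

0.571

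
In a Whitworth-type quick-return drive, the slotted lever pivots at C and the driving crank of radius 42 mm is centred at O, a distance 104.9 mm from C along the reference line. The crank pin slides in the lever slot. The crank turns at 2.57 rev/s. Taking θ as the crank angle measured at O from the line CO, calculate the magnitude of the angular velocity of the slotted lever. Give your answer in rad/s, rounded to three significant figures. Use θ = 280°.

ω = 16.15 rad/s (from 2.57 rev/s).
Crank pin A relative to C: A = (d + r cosθ, r sinθ); lever angle φ = atan2(r sinθ, d + r cosθ).
Differentiating tanφ: φ̇ = rω(d cosθ + r)/(d² + r² + 2dr cosθ).
d² + r² + 2dr cosθ = |CA|² = 0.0142981 m²;  d cosθ + r = +0.060216 m.
|ω_lever| = |0.042·16.15·+0.060216| / 0.0142981 = 2.8562 rad/s.

2.86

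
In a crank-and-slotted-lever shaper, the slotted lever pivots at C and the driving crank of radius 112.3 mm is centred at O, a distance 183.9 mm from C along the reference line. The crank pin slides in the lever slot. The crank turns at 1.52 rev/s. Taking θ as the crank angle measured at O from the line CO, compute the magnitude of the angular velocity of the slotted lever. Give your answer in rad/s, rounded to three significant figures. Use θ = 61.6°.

3.24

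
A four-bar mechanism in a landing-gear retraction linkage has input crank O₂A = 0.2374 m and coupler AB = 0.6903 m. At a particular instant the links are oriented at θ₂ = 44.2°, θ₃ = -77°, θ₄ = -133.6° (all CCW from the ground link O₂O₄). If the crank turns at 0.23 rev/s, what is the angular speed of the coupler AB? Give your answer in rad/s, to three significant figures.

0.0229

ω₂ = 1.445 rad/s (from 0.23 rev/s).
Differentiating the loop-closure r₂e^{iθ₂}+r₃e^{iθ₃}=r₁+r₄e^{iθ₄} gives r₂ω₂e^{iθ₂}+r₃ω₃e^{iθ₃}=r₄ω₄e^{iθ₄}.
Eliminating the other unknown: ω₃ = r₂ω₂ sin(θ₄−θ₂) / [r₃ sin(θ₃−θ₄)].
Numerator sine = -0.03839; denominator sine = +0.83485.
Result = 0.2374·1.445·(-0.03839) / (0.6903·(+0.83485)) = -0.022853 rad/s; magnitude 0.022853 rad/s.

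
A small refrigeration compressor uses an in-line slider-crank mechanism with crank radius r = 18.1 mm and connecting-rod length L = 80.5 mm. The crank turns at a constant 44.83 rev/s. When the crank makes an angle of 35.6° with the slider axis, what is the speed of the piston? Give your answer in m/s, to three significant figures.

3.52

ω = 2π·44.8 = 281.7 rad/s
For an in-line slider-crank, x = r cosθ + √(L² − r² sin²θ), so v = −rω sinθ·[1 + r cosθ/√(L² − r² sin²θ)].
With r = 0.0181 m, L = 0.0805 m, θ = 35.6°: √(L² − r² sin²θ) = 0.079807 m.
v = −0.0181·281.7·0.58212·[1 + 0.0181·0.81310/0.079807] = -3.5151 m/s.
|v| = 3.5151 m/s.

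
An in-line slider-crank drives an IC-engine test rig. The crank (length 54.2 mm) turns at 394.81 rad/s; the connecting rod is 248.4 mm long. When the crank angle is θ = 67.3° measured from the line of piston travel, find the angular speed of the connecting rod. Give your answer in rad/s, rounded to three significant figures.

33.9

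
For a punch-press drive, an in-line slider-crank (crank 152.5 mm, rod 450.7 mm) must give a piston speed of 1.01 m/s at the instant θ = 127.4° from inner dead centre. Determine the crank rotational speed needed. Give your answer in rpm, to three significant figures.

For an in-line slider-crank, |v_piston| = rω|sinθ|·[1 + r cosθ/√(L² − r² sin²θ)].
With r = 0.1525 m, L = 0.4507 m, θ = 127.4°: the bracketed kinematic factor |dx/dθ| = 0.095299 m.
ω = v/|dx/dθ| = 1.01/0.095299 = 10.598 rad/s.
N = 60ω/(2π) = 101.21 rpm.

101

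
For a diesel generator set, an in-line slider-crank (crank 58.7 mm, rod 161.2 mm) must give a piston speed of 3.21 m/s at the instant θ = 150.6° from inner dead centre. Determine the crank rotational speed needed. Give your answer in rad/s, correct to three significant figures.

164

For an in-line slider-crank, |v_piston| = rω|sinθ|·[1 + r cosθ/√(L² − r² sin²θ)].
With r = 0.0587 m, L = 0.1612 m, θ = 150.6°: the bracketed kinematic factor |dx/dθ| = 0.019525 m.
ω = v/|dx/dθ| = 3.21/0.019525 = 164.41 rad/s.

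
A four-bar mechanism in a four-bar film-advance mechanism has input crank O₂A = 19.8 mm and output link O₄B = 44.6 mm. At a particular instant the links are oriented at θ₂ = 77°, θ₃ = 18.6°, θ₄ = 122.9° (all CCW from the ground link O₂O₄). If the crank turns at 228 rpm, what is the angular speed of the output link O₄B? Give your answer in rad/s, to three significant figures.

ω₂ = 23.88 rad/s (from 228 rpm).
Differentiating the loop-closure r₂e^{iθ₂}+r₃e^{iθ₃}=r₁+r₄e^{iθ₄} gives r₂ω₂e^{iθ₂}+r₃ω₃e^{iθ₃}=r₄ω₄e^{iθ₄}.
Eliminating the other unknown: ω₄ = r₂ω₂ sin(θ₂−θ₃) / [r₄ sin(θ₄−θ₃)].
Numerator sine = +0.85173; denominator sine = +0.96902.
Result = 0.0198·23.88·(+0.85173) / (0.0446·(+0.96902)) = +9.3167 rad/s; magnitude 9.3167 rad/s.

9.32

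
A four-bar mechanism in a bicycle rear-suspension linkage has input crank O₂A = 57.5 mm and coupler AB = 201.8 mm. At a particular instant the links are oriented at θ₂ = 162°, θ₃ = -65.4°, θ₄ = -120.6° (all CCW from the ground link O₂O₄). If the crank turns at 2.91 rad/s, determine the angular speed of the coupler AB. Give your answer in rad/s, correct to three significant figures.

ω₂ = 2.91 rad/s
Differentiating the loop-closure r₂e^{iθ₂}+r₃e^{iθ₃}=r₁+r₄e^{iθ₄} gives r₂ω₂e^{iθ₂}+r₃ω₃e^{iθ₃}=r₄ω₄e^{iθ₄}.
Eliminating the other unknown: ω₃ = r₂ω₂ sin(θ₄−θ₂) / [r₃ sin(θ₃−θ₄)].
Numerator sine = +0.97592; denominator sine = +0.82115.
Result = 0.0575·2.91·(+0.97592) / (0.2018·(+0.82115)) = +0.98544 rad/s; magnitude 0.98544 rad/s.

0.985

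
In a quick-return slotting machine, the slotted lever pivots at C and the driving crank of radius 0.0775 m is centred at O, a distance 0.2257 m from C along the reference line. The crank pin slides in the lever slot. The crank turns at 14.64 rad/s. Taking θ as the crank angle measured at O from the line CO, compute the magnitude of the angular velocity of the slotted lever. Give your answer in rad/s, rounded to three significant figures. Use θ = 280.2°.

2.11

ω = 14.64 rad/s
Crank pin A relative to C: A = (d + r cosθ, r sinθ); lever angle φ = atan2(r sinθ, d + r cosθ).
Differentiating tanφ: φ̇ = rω(d cosθ + r)/(d² + r² + 2dr cosθ).
d² + r² + 2dr cosθ = |CA|² = 0.0631418 m²;  d cosθ + r = +0.11747 m.
|ω_lever| = |0.0775·14.64·+0.11747| / 0.0631418 = 2.1108 rad/s.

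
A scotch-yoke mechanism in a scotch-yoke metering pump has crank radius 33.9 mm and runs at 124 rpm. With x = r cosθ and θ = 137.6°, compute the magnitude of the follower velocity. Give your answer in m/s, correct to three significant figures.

ω = 12.99 rad/s (from 124 rpm).
x = r cosθ ⇒ ẋ = −rω sinθ.
|v| = rω|sinθ| = 0.0339·12.99·|sin 137.6°| = 0.29683 m/s.

0.297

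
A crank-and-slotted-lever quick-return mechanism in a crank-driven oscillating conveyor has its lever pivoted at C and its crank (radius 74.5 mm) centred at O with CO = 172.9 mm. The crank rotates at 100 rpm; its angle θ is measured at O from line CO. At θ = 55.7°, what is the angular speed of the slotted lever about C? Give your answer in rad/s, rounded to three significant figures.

2.68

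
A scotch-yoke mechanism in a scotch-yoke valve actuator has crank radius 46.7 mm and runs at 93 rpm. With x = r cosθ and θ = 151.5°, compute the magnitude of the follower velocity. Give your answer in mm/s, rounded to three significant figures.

ω = 9.739 rad/s (from 93 rpm).
x = r cosθ ⇒ ẋ = −rω sinθ.
|v| = rω|sinθ| = 0.0467·9.739·|sin 151.5°| = 0.21702 m/s = 217.02 mm/s.

217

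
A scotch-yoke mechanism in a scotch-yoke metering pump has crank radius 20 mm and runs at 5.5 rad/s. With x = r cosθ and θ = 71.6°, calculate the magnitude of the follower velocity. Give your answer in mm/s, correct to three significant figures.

ω = 5.5 rad/s
x = r cosθ ⇒ ẋ = −rω sinθ.
|v| = rω|sinθ| = 0.02·5.5·|sin 71.6°| = 0.10438 m/s = 104.38 mm/s.

104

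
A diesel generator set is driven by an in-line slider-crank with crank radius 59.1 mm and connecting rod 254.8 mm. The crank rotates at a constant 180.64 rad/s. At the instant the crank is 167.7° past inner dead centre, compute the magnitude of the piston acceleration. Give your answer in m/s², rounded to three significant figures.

ω = 180.6 rad/s
x(θ) = r cosθ + √(L² − r² sin²θ); with ω constant, a = ω²·d²x/dθ².
d²x/dθ² = −r cosθ − r²(cos2θ)/√u − r⁴ sin²2θ/(4u^{3/2}),  u = L² − r² sin²θ = 0.0647645 m².
Substituting r = 0.0591 m, L = 0.2548 m, θ = 167.7°: d²x/dθ² = +0.045232 m.
a = ω²·d²x/dθ² = (180.6)²·(+0.045232) = +1476 m/s²;  |a| = 1476 m/s².

1480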